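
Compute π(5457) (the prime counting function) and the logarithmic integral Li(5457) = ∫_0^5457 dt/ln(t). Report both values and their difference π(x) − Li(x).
π(5457) = 721;  Li(5457) ≈ 737.66;  π(x) − Li(x) ≈ -16.66.

Direct count of primes ≤ 5457 gives π(5457) = 721. Numerical evaluation of the logarithmic integral gives Li(5457) ≈ 737.66. The difference π(x) − Li(x) ≈ -16.66 is typically negative for small/moderate x (Li(x) overestimates), though Littlewood's theorem shows this sign changes infinitely often.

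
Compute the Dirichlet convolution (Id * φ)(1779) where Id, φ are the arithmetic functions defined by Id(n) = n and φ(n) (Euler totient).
(Id * φ)(1779) = 5925

Divisors of 1779: [1, 3, 593, 1779]. For each d | 1779:
  d = 1: Id(1) · φ(1779/1) = 1 · 1184 = 1184
  d = 3: Id(3) · φ(1779/3) = 3 · 592 = 1776
  d = 593: Id(593) · φ(1779/593) = 593 · 2 = 1186
  d = 1779: Id(1779) · φ(1779/1779) = 1779 · 1 = 1779
Summing: (Id * φ)(1779) = 1184 + 1776 + 1186 + 1779 = 5925.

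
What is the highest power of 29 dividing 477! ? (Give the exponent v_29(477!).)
v_29(477!) = 16

Legendre's formula: v_p(n!) = Σ_{k ≥ 1} ⌊n / p^k⌋. For p = 29, n = 477, the terms are:
  ⌊477/29^1⌋ = ⌊477/29⌋ = 16
(the next term ⌊477/29^2⌋ = 0, terminating the sum). Summing: v_29(477!) = 16 = 16.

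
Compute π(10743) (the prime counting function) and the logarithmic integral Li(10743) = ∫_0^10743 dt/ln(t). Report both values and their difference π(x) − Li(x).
π(10743) = 1310;  Li(10743) ≈ 1326.49;  π(x) − Li(x) ≈ -16.49.

Direct count of primes ≤ 10743 gives π(10743) = 1310. Numerical evaluation of the logarithmic integral gives Li(10743) ≈ 1326.49. The difference π(x) − Li(x) ≈ -16.49 is typically negative for small/moderate x (Li(x) overestimates), though Littlewood's theorem shows this sign changes infinitely often.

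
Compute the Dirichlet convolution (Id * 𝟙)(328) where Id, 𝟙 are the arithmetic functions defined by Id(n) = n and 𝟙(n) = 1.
(Id * 𝟙)(328) = 630

Divisors of 328: [1, 2, 4, 8, 41, 82, 164, 328]. For each d | 328:
  d = 1: Id(1) · 𝟙(328/1) = 1 · 1 = 1
  d = 2: Id(2) · 𝟙(328/2) = 2 · 1 = 2
  d = 4: Id(4) · 𝟙(328/4) = 4 · 1 = 4
  d = 8: Id(8) · 𝟙(328/8) = 8 · 1 = 8
  d = 41: Id(41) · 𝟙(328/41) = 41 · 1 = 41
  d = 82: Id(82) · 𝟙(328/82) = 82 · 1 = 82
  d = 164: Id(164) · 𝟙(328/164) = 164 · 1 = 164
  d = 328: Id(328) · 𝟙(328/328) = 328 · 1 = 328
Summing: (Id * 𝟙)(328) = 1 + 2 + 4 + 8 + 41 + 82 + 164 + 328 = 630.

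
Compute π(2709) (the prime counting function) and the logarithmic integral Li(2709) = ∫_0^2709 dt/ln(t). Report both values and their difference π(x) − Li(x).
π(2709) = 394;  Li(2709) ≈ 406.18;  π(x) − Li(x) ≈ -12.18.

Direct count of primes ≤ 2709 gives π(2709) = 394. Numerical evaluation of the logarithmic integral gives Li(2709) ≈ 406.18. The difference π(x) − Li(x) ≈ -12.18 is typically negative for small/moderate x (Li(x) overestimates), though Littlewood's theorem shows this sign changes infinitely often.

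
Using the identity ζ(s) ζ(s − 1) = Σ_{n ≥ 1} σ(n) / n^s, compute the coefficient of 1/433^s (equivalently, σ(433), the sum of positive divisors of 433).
σ(433) = 434

In the product (Σ m^0/m^s)(Σ k / k^s) = Σ (Σ_{d | n} d) / n^s, the coefficient of 1/n^s is σ(n) = Σ_{d | n} d. For n = 433, divisors are [1, 433]; summing: σ(433) = 434.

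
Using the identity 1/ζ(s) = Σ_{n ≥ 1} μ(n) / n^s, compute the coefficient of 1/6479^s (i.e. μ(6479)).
μ(6479) = -1

Factor n = 6479 = 11 · 19 · 31. μ(n) = 0 if any exponent ≥ 2 (not squarefree); otherwise μ(n) = (−1)^{ω(n)} where ω(n) is the number of distinct prime factors. Applying: μ(6479) = -1.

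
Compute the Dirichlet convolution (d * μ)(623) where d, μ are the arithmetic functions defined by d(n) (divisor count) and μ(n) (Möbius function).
(d * μ)(623) = 1

Divisors of 623: [1, 7, 89, 623]. For each d | 623:
  d = 1: d(1) · μ(623/1) = 1 · 1 = 1
  d = 7: d(7) · μ(623/7) = 2 · -1 = -2
  d = 89: d(89) · μ(623/89) = 2 · -1 = -2
  d = 623: d(623) · μ(623/623) = 4 · 1 = 4
Summing: (d * μ)(623) = 1 + -2 + -2 + 4 = 1.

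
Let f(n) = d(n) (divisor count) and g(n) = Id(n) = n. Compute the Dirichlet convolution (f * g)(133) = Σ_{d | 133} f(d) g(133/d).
(d * Id)(133) = 189

Divisors of 133: [1, 7, 19, 133]. For each d | 133:
  d = 1: d(1) · Id(133/1) = 1 · 133 = 133
  d = 7: d(7) · Id(133/7) = 2 · 19 = 38
  d = 19: d(19) · Id(133/19) = 2 · 7 = 14
  d = 133: d(133) · Id(133/133) = 4 · 1 = 4
Summing: (d * Id)(133) = 133 + 38 + 14 + 4 = 189.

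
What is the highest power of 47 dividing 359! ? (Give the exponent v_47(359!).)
v_47(359!) = 7

Legendre's formula: v_p(n!) = Σ_{k ≥ 1} ⌊n / p^k⌋. For p = 47, n = 359, the terms are:
  ⌊359/47^1⌋ = ⌊359/47⌋ = 7
(the next term ⌊359/47^2⌋ = 0, terminating the sum). Summing: v_47(359!) = 7 = 7.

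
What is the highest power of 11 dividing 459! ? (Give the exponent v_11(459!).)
v_11(459!) = 44

Legendre's formula: v_p(n!) = Σ_{k ≥ 1} ⌊n / p^k⌋. For p = 11, n = 459, the terms are:
  ⌊459/11^1⌋ = ⌊459/11⌋ = 41
  ⌊459/11^2⌋ = ⌊459/121⌋ = 3
(the next term ⌊459/11^3⌋ = 0, terminating the sum). Summing: v_11(459!) = 41 + 3 = 44.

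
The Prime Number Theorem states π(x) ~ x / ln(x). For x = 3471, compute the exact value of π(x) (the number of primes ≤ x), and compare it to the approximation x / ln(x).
π(3471) = 487;  x/ln(x) ≈ 425.77;  relative error ≈ 12.57%.

Directly count primes up to 3471: π(3471) = 487. The PNT approximation gives 3471/ln(3471) ≈ 3471/8.15220 ≈ 425.77. Relative error (π(x) − x/ln(x)) / π(x) ≈ 12.57%; the approximation is known to undercount slightly (Li(x) is a better estimate).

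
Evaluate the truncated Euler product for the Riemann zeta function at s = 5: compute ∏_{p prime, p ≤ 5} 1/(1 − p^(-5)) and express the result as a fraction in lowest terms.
∏ = 3037500/2929531

The primes p ≤ 5 are [2, 3, 5]. For each prime, (1 − 1/p^5)^(-1) = p^5 / (p^5 − 1). The product is (1 − 1/2^5)^(-1), (1 − 1/3^5)^(-1), (1 − 1/5^5)^(-1) = ∏ p^5 / (p^5 − 1) = 3037500/2929531.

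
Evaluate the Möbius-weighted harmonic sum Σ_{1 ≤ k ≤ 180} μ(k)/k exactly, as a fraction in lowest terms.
Σ μ(k)/k = -144087981517635476714028475868546320125145063113926500300851703048561/29819592777931214269172453467810429868925511217482600306406141434158090

Values of μ(k) for 1 ≤ k ≤ 180: μ(1) = 1, μ(2) = -1, μ(3) = -1, μ(5) = -1, μ(6) = 1, μ(7) = -1, μ(10) = 1, μ(11) = -1, μ(13) = -1, μ(14) = 1, μ(15) = 1, μ(17) = -1, μ(19) = -1, μ(21) = 1, μ(22) = 1, μ(23) = -1, μ(26) = 1, μ(29) = -1, μ(30) = -1, μ(31) = -1, μ(33) = 1, μ(34) = 1, μ(35) = 1, μ(37) = -1, μ(38) = 1, μ(39) = 1, μ(41) = -1, μ(42) = -1, μ(43) = -1, μ(46) = 1, μ(47) = -1, μ(51) = 1, μ(53) = -1, μ(55) = 1, μ(57) = 1, μ(58) = 1, μ(59) = -1, μ(61) = -1, μ(62) = 1, μ(65) = 1, μ(66) = -1, μ(67) = -1, μ(69) = 1, μ(70) = -1, μ(71) = -1, μ(73) = -1, μ(74) = 1, μ(77) = 1, μ(78) = -1, μ(79) = -1, μ(82) = 1, μ(83) = -1, μ(85) = 1, μ(86) = 1, μ(87) = 1, μ(89) = -1, μ(91) = 1, μ(93) = 1, μ(94) = 1, μ(95) = 1, μ(97) = -1, μ(101) = -1, μ(102) = -1, μ(103) = -1, μ(105) = -1, μ(106) = 1, μ(107) = -1, μ(109) = -1, μ(110) = -1, μ(111) = 1, μ(113) = -1, μ(114) = -1, μ(115) = 1, μ(118) = 1, μ(119) = 1, μ(122) = 1, μ(123) = 1, μ(127) = -1, μ(129) = 1, μ(130) = -1, μ(131) = -1, μ(133) = 1, μ(134) = 1, μ(137) = -1, μ(138) = -1, μ(139) = -1, μ(141) = 1, μ(142) = 1, μ(143) = 1, μ(145) = 1, μ(146) = 1, μ(149) = -1, μ(151) = -1, μ(154) = -1, μ(155) = 1, μ(157) = -1, μ(158) = 1, μ(159) = 1, μ(161) = 1, μ(163) = -1, μ(165) = -1, μ(166) = 1, μ(167) = -1, μ(170) = -1, μ(173) = -1, μ(174) = -1, μ(177) = 1, μ(178) = 1, μ(179) = -1, with μ = 0 on non-squarefree integers. Summing μ(k)/k for k where μ(k) ≠ 0 gives -144087981517635476714028475868546320125145063113926500300851703048561/29819592777931214269172453467810429868925511217482600306406141434158090 ≈ -0.0048. (PNT ⟺ this sum → 0 as n → ∞.)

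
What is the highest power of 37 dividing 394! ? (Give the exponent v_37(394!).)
v_37(394!) = 10

Legendre's formula: v_p(n!) = Σ_{k ≥ 1} ⌊n / p^k⌋. For p = 37, n = 394, the terms are:
  ⌊394/37^1⌋ = ⌊394/37⌋ = 10
(the next term ⌊394/37^2⌋ = 0, terminating the sum). Summing: v_37(394!) = 10 = 10.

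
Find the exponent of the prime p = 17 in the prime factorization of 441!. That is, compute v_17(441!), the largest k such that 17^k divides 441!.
v_17(441!) = 26

Legendre's formula: v_p(n!) = Σ_{k ≥ 1} ⌊n / p^k⌋. For p = 17, n = 441, the terms are:
  ⌊441/17^1⌋ = ⌊441/17⌋ = 25
  ⌊441/17^2⌋ = ⌊441/289⌋ = 1
(the next term ⌊441/17^3⌋ = 0, terminating the sum). Summing: v_17(441!) = 25 + 1 = 26.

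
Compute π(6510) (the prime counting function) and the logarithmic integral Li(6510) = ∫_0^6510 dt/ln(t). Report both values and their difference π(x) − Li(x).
π(6510) = 842;  Li(6510) ≈ 858.76;  π(x) − Li(x) ≈ -16.76.

Direct count of primes ≤ 6510 gives π(6510) = 842. Numerical evaluation of the logarithmic integral gives Li(6510) ≈ 858.76. The difference π(x) − Li(x) ≈ -16.76 is typically negative for small/moderate x (Li(x) overestimates), though Littlewood's theorem shows this sign changes infinitely often.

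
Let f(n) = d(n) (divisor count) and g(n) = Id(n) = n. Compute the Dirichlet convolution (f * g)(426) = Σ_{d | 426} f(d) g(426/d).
(d * Id)(426) = 1460

Divisors of 426: [1, 2, 3, 6, 71, 142, 213, 426]. For each d | 426:
  d = 1: d(1) · Id(426/1) = 1 · 426 = 426
  d = 2: d(2) · Id(426/2) = 2 · 213 = 426
  d = 3: d(3) · Id(426/3) = 2 · 142 = 284
  d = 6: d(6) · Id(426/6) = 4 · 71 = 284
  d = 71: d(71) · Id(426/71) = 2 · 6 = 12
  d = 142: d(142) · Id(426/142) = 4 · 3 = 12
  d = 213: d(213) · Id(426/213) = 4 · 2 = 8
  d = 426: d(426) · Id(426/426) = 8 · 1 = 8
Summing: (d * Id)(426) = 426 + 426 + 284 + 284 + 12 + 12 + 8 + 8 = 1460.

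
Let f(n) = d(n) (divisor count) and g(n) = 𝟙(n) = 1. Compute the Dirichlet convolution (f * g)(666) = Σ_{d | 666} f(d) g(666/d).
(d * 𝟙)(666) = 54

Divisors of 666: [1, 2, 3, 6, 9, 18, 37, 74, 111, 222, 333, 666]. For each d | 666:
  d = 1: d(1) · 𝟙(666/1) = 1 · 1 = 1
  d = 2: d(2) · 𝟙(666/2) = 2 · 1 = 2
  d = 3: d(3) · 𝟙(666/3) = 2 · 1 = 2
  d = 6: d(6) · 𝟙(666/6) = 4 · 1 = 4
  d = 9: d(9) · 𝟙(666/9) = 3 · 1 = 3
  d = 18: d(18) · 𝟙(666/18) = 6 · 1 = 6
  d = 37: d(37) · 𝟙(666/37) = 2 · 1 = 2
  d = 74: d(74) · 𝟙(666/74) = 4 · 1 = 4
  d = 111: d(111) · 𝟙(666/111) = 4 · 1 = 4
  d = 222: d(222) · 𝟙(666/222) = 8 · 1 = 8
  d = 333: d(333) · 𝟙(666/333) = 6 · 1 = 6
  d = 666: d(666) · 𝟙(666/666) = 12 · 1 = 12
Summing: (d * 𝟙)(666) = 1 + 2 + 2 + 4 + 3 + 6 + 2 + 4 + 4 + 8 + 6 + 12 = 54.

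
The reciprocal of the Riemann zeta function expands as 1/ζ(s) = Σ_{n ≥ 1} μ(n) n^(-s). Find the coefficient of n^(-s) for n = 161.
μ(161) = 1

Factor n = 161 = 7 · 23. μ(n) = 0 if any exponent ≥ 2 (not squarefree); otherwise μ(n) = (−1)^{ω(n)} where ω(n) is the number of distinct prime factors. Applying: μ(161) = 1.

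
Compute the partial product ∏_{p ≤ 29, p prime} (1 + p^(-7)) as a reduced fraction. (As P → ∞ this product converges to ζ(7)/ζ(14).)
∏ = 1658744036118718418963507162415104573095141861758633096704/1645110150228546948958650084059359035220017760620475653125

The primes p ≤ 29 are [2, 3, 5, 7, 11, 13, 17, 19, 23, 29]. For each, (1 + 1/p^7) = (p^7 + 1)/p^7. Multiplying these fractions over p ∈ [2, 3, 5, 7, 11, 13, 17, 19, 23, 29] gives 1658744036118718418963507162415104573095141861758633096704/1645110150228546948958650084059359035220017760620475653125. (In the limit P → ∞ this tends to ζ(7)/ζ(14).)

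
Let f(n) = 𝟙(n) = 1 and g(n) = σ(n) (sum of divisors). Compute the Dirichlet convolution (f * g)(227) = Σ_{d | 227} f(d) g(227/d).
(𝟙 * σ)(227) = 229

Divisors of 227: [1, 227]. For each d | 227:
  d = 1: 𝟙(1) · σ(227/1) = 1 · 228 = 228
  d = 227: 𝟙(227) · σ(227/227) = 1 · 1 = 1
Summing: (𝟙 * σ)(227) = 228 + 1 = 229.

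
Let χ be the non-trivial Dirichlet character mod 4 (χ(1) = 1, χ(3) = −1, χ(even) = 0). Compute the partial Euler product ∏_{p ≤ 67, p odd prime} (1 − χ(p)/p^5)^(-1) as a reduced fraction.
∏ = 37979204647637350516760877329690181347337250286656304892593349955377546774080367593893487696930042429/38125690090169221251718118687086971940856605396725095947148046662410194981822835725803035469807616000

The odd primes p ≤ 67 are [3, 5, 7, 11, 13, 17, 19, 23, 29, 31, 37, 41, 43, 47, 53, 59, 61, 67]. For each, χ(p) = 1 if p ≡ 1 mod 4, χ(p) = −1 if p ≡ 3 mod 4. Taking (1 − χ(p)/p^5)^(-1) = p^5/(p^5 − χ(p)): (1 − (-1)/3^5)^(-1) · (1 − (1)/5^5)^(-1) · (1 − (-1)/7^5)^(-1) · (1 − (-1)/11^5)^(-1) · (1 − (1)/13^5)^(-1) · (1 − (1)/17^5)^(-1) · (1 − (-1)/19^5)^(-1) · (1 − (-1)/23^5)^(-1) · (1 − (1)/29^5)^(-1) · (1 − (-1)/31^5)^(-1) · (1 − (1)/37^5)^(-1) · (1 − (1)/41^5)^(-1) · (1 − (-1)/43^5)^(-1) · (1 − (-1)/47^5)^(-1) · (1 − (1)/53^5)^(-1) · (1 − (-1)/59^5)^(-1) · (1 − (1)/61^5)^(-1) · (1 − (-1)/67^5)^(-1) = 37979204647637350516760877329690181347337250286656304892593349955377546774080367593893487696930042429/38125690090169221251718118687086971940856605396725095947148046662410194981822835725803035469807616000.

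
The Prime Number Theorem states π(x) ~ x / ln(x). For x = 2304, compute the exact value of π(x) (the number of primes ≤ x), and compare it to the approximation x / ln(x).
π(2304) = 342;  x/ln(x) ≈ 297.58;  relative error ≈ 12.99%.

Directly count primes up to 2304: π(2304) = 342. The PNT approximation gives 2304/ln(2304) ≈ 2304/7.74240 ≈ 297.58. Relative error (π(x) − x/ln(x)) / π(x) ≈ 12.99%; the approximation is known to undercount slightly (Li(x) is a better estimate).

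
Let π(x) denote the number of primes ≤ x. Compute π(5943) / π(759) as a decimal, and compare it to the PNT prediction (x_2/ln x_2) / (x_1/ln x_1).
π(5943)/π(759) = 780/134 ≈ 5.8209;  PNT prediction ≈ 5.9757.

π(759) = 134 and π(5943) = 780, so π(5943)/π(759) ≈ 5.8209. The PNT-predicted ratio is (5943/ln(5943)) / (759/ln(759)) ≈ 5.9757. The two agree to within a few percent, as expected.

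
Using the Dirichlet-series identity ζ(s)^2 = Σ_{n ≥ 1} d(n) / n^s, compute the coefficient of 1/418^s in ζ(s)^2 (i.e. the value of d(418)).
d(418) = 8

ζ(s)^2 = (Σ 1/m^s)(Σ 1/k^s). The coefficient of 1/n^s in the product is the number of ordered pairs (m, k) with mk = n, which equals d(n). For n = 418, divisors are [1, 2, 11, 19, 22, 38, 209, 418], so d(418) = 8.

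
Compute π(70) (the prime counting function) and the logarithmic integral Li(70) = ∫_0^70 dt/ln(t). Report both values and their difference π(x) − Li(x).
π(70) = 19;  Li(70) ≈ 23.36;  π(x) − Li(x) ≈ -4.36.

Direct count of primes ≤ 70 gives π(70) = 19. Numerical evaluation of the logarithmic integral gives Li(70) ≈ 23.36. The difference π(x) − Li(x) ≈ -4.36 is typically negative for small/moderate x (Li(x) overestimates), though Littlewood's theorem shows this sign changes infinitely often.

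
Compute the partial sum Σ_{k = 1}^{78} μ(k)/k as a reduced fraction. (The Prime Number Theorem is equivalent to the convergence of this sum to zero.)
Σ μ(k)/k = -34226814962907926308826941/2715312039949934943374754898

Values of μ(k) for 1 ≤ k ≤ 78: μ(1) = 1, μ(2) = -1, μ(3) = -1, μ(5) = -1, μ(6) = 1, μ(7) = -1, μ(10) = 1, μ(11) = -1, μ(13) = -1, μ(14) = 1, μ(15) = 1, μ(17) = -1, μ(19) = -1, μ(21) = 1, μ(22) = 1, μ(23) = -1, μ(26) = 1, μ(29) = -1, μ(30) = -1, μ(31) = -1, μ(33) = 1, μ(34) = 1, μ(35) = 1, μ(37) = -1, μ(38) = 1, μ(39) = 1, μ(41) = -1, μ(42) = -1, μ(43) = -1, μ(46) = 1, μ(47) = -1, μ(51) = 1, μ(53) = -1, μ(55) = 1, μ(57) = 1, μ(58) = 1, μ(59) = -1, μ(61) = -1, μ(62) = 1, μ(65) = 1, μ(66) = -1, μ(67) = -1, μ(69) = 1, μ(70) = -1, μ(71) = -1, μ(73) = -1, μ(74) = 1, μ(77) = 1, μ(78) = -1, with μ = 0 on non-squarefree integers. Summing μ(k)/k for k where μ(k) ≠ 0 gives -34226814962907926308826941/2715312039949934943374754898 ≈ -0.0126. (PNT ⟺ this sum → 0 as n → ∞.)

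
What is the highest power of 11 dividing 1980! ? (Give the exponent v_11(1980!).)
v_11(1980!) = 197

Legendre's formula: v_p(n!) = Σ_{k ≥ 1} ⌊n / p^k⌋. For p = 11, n = 1980, the terms are:
  ⌊1980/11^1⌋ = ⌊1980/11⌋ = 180
  ⌊1980/11^2⌋ = ⌊1980/121⌋ = 16
  ⌊1980/11^3⌋ = ⌊1980/1331⌋ = 1
(the next term ⌊1980/11^4⌋ = 0, terminating the sum). Summing: v_11(1980!) = 180 + 16 + 1 = 197.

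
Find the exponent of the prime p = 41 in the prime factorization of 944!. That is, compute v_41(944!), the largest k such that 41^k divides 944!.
v_41(944!) = 23

Legendre's formula: v_p(n!) = Σ_{k ≥ 1} ⌊n / p^k⌋. For p = 41, n = 944, the terms are:
  ⌊944/41^1⌋ = ⌊944/41⌋ = 23
(the next term ⌊944/41^2⌋ = 0, terminating the sum). Summing: v_41(944!) = 23 = 23.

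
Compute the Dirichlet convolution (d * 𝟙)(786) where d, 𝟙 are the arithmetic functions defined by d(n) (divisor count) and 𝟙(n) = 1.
(d * 𝟙)(786) = 27

Divisors of 786: [1, 2, 3, 6, 131, 262, 393, 786]. For each d | 786:
  d = 1: d(1) · 𝟙(786/1) = 1 · 1 = 1
  d = 2: d(2) · 𝟙(786/2) = 2 · 1 = 2
  d = 3: d(3) · 𝟙(786/3) = 2 · 1 = 2
  d = 6: d(6) · 𝟙(786/6) = 4 · 1 = 4
  d = 131: d(131) · 𝟙(786/131) = 2 · 1 = 2
  d = 262: d(262) · 𝟙(786/262) = 4 · 1 = 4
  d = 393: d(393) · 𝟙(786/393) = 4 · 1 = 4
  d = 786: d(786) · 𝟙(786/786) = 8 · 1 = 8
Summing: (d * 𝟙)(786) = 1 + 2 + 2 + 4 + 2 + 4 + 4 + 8 = 27.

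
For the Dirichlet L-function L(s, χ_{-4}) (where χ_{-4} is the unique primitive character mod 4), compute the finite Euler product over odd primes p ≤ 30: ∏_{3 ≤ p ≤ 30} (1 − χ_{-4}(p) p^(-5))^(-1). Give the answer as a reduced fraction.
∏ = 56323365267735696811786180032270097409625/56540602747326702466218687430868194033664

The odd primes p ≤ 30 are [3, 5, 7, 11, 13, 17, 19, 23, 29]. For each, χ(p) = 1 if p ≡ 1 mod 4, χ(p) = −1 if p ≡ 3 mod 4. Taking (1 − χ(p)/p^5)^(-1) = p^5/(p^5 − χ(p)): (1 − (-1)/3^5)^(-1) · (1 − (1)/5^5)^(-1) · (1 − (-1)/7^5)^(-1) · (1 − (-1)/11^5)^(-1) · (1 − (1)/13^5)^(-1) · (1 − (1)/17^5)^(-1) · (1 − (-1)/19^5)^(-1) · (1 − (-1)/23^5)^(-1) · (1 − (1)/29^5)^(-1) = 56323365267735696811786180032270097409625/56540602747326702466218687430868194033664.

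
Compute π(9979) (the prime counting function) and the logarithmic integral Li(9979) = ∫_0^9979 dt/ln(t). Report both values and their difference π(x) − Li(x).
π(9979) = 1229;  Li(9979) ≈ 1243.86;  π(x) − Li(x) ≈ -14.86.

Direct count of primes ≤ 9979 gives π(9979) = 1229. Numerical evaluation of the logarithmic integral gives Li(9979) ≈ 1243.86. The difference π(x) − Li(x) ≈ -14.86 is typically negative for small/moderate x (Li(x) overestimates), though Littlewood's theorem shows this sign changes infinitely often.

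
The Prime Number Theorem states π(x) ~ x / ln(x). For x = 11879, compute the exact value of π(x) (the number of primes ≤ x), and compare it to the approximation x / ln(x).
π(11879) = 1423;  x/ln(x) ≈ 1266.08;  relative error ≈ 11.03%.

Directly count primes up to 11879: π(11879) = 1423. The PNT approximation gives 11879/ln(11879) ≈ 11879/9.38253 ≈ 1266.08. Relative error (π(x) − x/ln(x)) / π(x) ≈ 11.03%; the approximation is known to undercount slightly (Li(x) is a better estimate).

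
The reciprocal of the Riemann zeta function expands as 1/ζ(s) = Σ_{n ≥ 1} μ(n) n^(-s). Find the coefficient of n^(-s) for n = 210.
μ(210) = 1

Factor n = 210 = 2 · 3 · 5 · 7. μ(n) = 0 if any exponent ≥ 2 (not squarefree); otherwise μ(n) = (−1)^{ω(n)} where ω(n) is the number of distinct prime factors. Applying: μ(210) = 1.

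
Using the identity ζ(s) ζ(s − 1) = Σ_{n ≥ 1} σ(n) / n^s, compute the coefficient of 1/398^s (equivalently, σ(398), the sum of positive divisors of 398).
σ(398) = 600

In the product (Σ m^0/m^s)(Σ k / k^s) = Σ (Σ_{d | n} d) / n^s, the coefficient of 1/n^s is σ(n) = Σ_{d | n} d. For n = 398, divisors are [1, 2, 199, 398]; summing: σ(398) = 600.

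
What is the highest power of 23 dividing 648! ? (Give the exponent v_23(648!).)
v_23(648!) = 29

Legendre's formula: v_p(n!) = Σ_{k ≥ 1} ⌊n / p^k⌋. For p = 23, n = 648, the terms are:
  ⌊648/23^1⌋ = ⌊648/23⌋ = 28
  ⌊648/23^2⌋ = ⌊648/529⌋ = 1
(the next term ⌊648/23^3⌋ = 0, terminating the sum). Summing: v_23(648!) = 28 + 1 = 29.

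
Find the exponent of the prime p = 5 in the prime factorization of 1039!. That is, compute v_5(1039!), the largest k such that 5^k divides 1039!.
v_5(1039!) = 257

Legendre's formula: v_p(n!) = Σ_{k ≥ 1} ⌊n / p^k⌋. For p = 5, n = 1039, the terms are:
  ⌊1039/5^1⌋ = ⌊1039/5⌋ = 207
  ⌊1039/5^2⌋ = ⌊1039/25⌋ = 41
  ⌊1039/5^3⌋ = ⌊1039/125⌋ = 8
  ⌊1039/5^4⌋ = ⌊1039/625⌋ = 1
(the next term ⌊1039/5^5⌋ = 0, terminating the sum). Summing: v_5(1039!) = 207 + 41 + 8 + 1 = 257.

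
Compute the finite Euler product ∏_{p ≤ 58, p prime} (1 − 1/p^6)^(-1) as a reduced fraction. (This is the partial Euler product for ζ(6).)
∏ = 16399916697843255011967930971578711261087839227653922144798329822985430357794635/16120340632419383592544649060829667066167081196619966516987203957241678930116608

The primes p ≤ 58 are [2, 3, 5, 7, 11, 13, 17, 19, 23, 29, 31, 37, 41, 43, 47, 53]. For each prime, (1 − 1/p^6)^(-1) = p^6 / (p^6 − 1). The product is (1 − 1/2^6)^(-1), (1 − 1/3^6)^(-1), (1 − 1/5^6)^(-1), (1 − 1/7^6)^(-1), (1 − 1/11^6)^(-1), (1 − 1/13^6)^(-1), (1 − 1/17^6)^(-1), (1 − 1/19^6)^(-1), (1 − 1/23^6)^(-1), (1 − 1/29^6)^(-1), (1 − 1/31^6)^(-1), (1 − 1/37^6)^(-1), (1 − 1/41^6)^(-1), (1 − 1/43^6)^(-1), (1 − 1/47^6)^(-1), (1 − 1/53^6)^(-1) = ∏ p^6 / (p^6 − 1) = 16399916697843255011967930971578711261087839227653922144798329822985430357794635/16120340632419383592544649060829667066167081196619966516987203957241678930116608.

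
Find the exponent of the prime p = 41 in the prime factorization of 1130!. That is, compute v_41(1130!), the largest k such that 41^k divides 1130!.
v_41(1130!) = 27

Legendre's formula: v_p(n!) = Σ_{k ≥ 1} ⌊n / p^k⌋. For p = 41, n = 1130, the terms are:
  ⌊1130/41^1⌋ = ⌊1130/41⌋ = 27
(the next term ⌊1130/41^2⌋ = 0, terminating the sum). Summing: v_41(1130!) = 27 = 27.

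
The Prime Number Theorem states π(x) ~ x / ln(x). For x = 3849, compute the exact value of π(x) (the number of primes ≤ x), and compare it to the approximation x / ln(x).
π(3849) = 533;  x/ln(x) ≈ 466.23;  relative error ≈ 12.53%.

Directly count primes up to 3849: π(3849) = 533. The PNT approximation gives 3849/ln(3849) ≈ 3849/8.25557 ≈ 466.23. Relative error (π(x) − x/ln(x)) / π(x) ≈ 12.53%; the approximation is known to undercount slightly (Li(x) is a better estimate).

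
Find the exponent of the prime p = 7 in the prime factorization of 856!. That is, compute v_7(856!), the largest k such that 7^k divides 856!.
v_7(856!) = 141

Legendre's formula: v_p(n!) = Σ_{k ≥ 1} ⌊n / p^k⌋. For p = 7, n = 856, the terms are:
  ⌊856/7^1⌋ = ⌊856/7⌋ = 122
  ⌊856/7^2⌋ = ⌊856/49⌋ = 17
  ⌊856/7^3⌋ = ⌊856/343⌋ = 2
(the next term ⌊856/7^4⌋ = 0, terminating the sum). Summing: v_7(856!) = 122 + 17 + 2 = 141.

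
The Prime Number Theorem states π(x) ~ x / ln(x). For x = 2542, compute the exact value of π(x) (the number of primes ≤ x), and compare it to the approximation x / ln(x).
π(2542) = 371;  x/ln(x) ≈ 324.21;  relative error ≈ 12.61%.

Directly count primes up to 2542: π(2542) = 371. The PNT approximation gives 2542/ln(2542) ≈ 2542/7.84071 ≈ 324.21. Relative error (π(x) − x/ln(x)) / π(x) ≈ 12.61%; the approximation is known to undercount slightly (Li(x) is a better estimate).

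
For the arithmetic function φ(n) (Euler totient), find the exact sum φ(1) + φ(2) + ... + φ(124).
Σ_{n ≤ 124} φ(n) = 4696

Compute φ(n) for each 1 ≤ n ≤ 124: φ(1) = 1, φ(2) = 1, φ(3) = 2, φ(4) = 2, φ(5) = 4, φ(6) = 2, φ(7) = 6, φ(8) = 4, φ(9) = 6, φ(10) = 4, φ(11) = 10, φ(12) = 4, φ(13) = 12, φ(14) = 6, φ(15) = 8, φ(16) = 8, φ(17) = 16, φ(18) = 6, φ(19) = 18, φ(20) = 8, φ(21) = 12, φ(22) = 10, φ(23) = 22, φ(24) = 8, φ(25) = 20, φ(26) = 12, φ(27) = 18, φ(28) = 12, φ(29) = 28, φ(30) = 8, φ(31) = 30, φ(32) = 16, φ(33) = 20, φ(34) = 16, φ(35) = 24, φ(36) = 12, φ(37) = 36, φ(38) = 18, φ(39) = 24, φ(40) = 16, φ(41) = 40, φ(42) = 12, φ(43) = 42, φ(44) = 20, φ(45) = 24, φ(46) = 22, φ(47) = 46, φ(48) = 16, φ(49) = 42, φ(50) = 20, φ(51) = 32, φ(52) = 24, φ(53) = 52, φ(54) = 18, φ(55) = 40, φ(56) = 24, φ(57) = 36, φ(58) = 28, φ(59) = 58, φ(60) = 16, φ(61) = 60, φ(62) = 30, φ(63) = 36, φ(64) = 32, φ(65) = 48, φ(66) = 20, φ(67) = 66, φ(68) = 32, φ(69) = 44, φ(70) = 24, φ(71) = 70, φ(72) = 24, φ(73) = 72, φ(74) = 36, φ(75) = 40, φ(76) = 36, φ(77) = 60, φ(78) = 24, φ(79) = 78, φ(80) = 32, φ(81) = 54, φ(82) = 40, φ(83) = 82, φ(84) = 24, φ(85) = 64, φ(86) = 42, φ(87) = 56, φ(88) = 40, φ(89) = 88, φ(90) = 24, φ(91) = 72, φ(92) = 44, φ(93) = 60, φ(94) = 46, φ(95) = 72, φ(96) = 32, φ(97) = 96, φ(98) = 42, φ(99) = 60, φ(100) = 40, φ(101) = 100, φ(102) = 32, φ(103) = 102, φ(104) = 48, φ(105) = 48, φ(106) = 52, φ(107) = 106, φ(108) = 36, φ(109) = 108, φ(110) = 40, φ(111) = 72, φ(112) = 48, φ(113) = 112, φ(114) = 36, φ(115) = 88, φ(116) = 56, φ(117) = 72, φ(118) = 58, φ(119) = 96, φ(120) = 32, φ(121) = 110, φ(122) = 60, φ(123) = 80, φ(124) = 60. Summing all 124 values: 4696. (Average order: Σ_{n ≤ x} φ(n) ~ (3/π²) x². For x = 124, (3/π²)·124² ≈ 4673.74.)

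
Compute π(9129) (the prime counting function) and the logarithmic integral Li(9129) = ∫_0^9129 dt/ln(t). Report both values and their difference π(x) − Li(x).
π(9129) = 1131;  Li(9129) ≈ 1151.11;  π(x) − Li(x) ≈ -20.11.

Direct count of primes ≤ 9129 gives π(9129) = 1131. Numerical evaluation of the logarithmic integral gives Li(9129) ≈ 1151.11. The difference π(x) − Li(x) ≈ -20.11 is typically negative for small/moderate x (Li(x) overestimates), though Littlewood's theorem shows this sign changes infinitely often.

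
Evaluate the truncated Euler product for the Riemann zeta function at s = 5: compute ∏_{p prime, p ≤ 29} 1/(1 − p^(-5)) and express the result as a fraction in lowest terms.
∏ = 1706768644476839297326853940371821133625/1645986201084174767898449645913882788864

The primes p ≤ 29 are [2, 3, 5, 7, 11, 13, 17, 19, 23, 29]. For each prime, (1 − 1/p^5)^(-1) = p^5 / (p^5 − 1). The product is (1 − 1/2^5)^(-1), (1 − 1/3^5)^(-1), (1 − 1/5^5)^(-1), (1 − 1/7^5)^(-1), (1 − 1/11^5)^(-1), (1 − 1/13^5)^(-1), (1 − 1/17^5)^(-1), (1 − 1/19^5)^(-1), (1 − 1/23^5)^(-1), (1 − 1/29^5)^(-1) = ∏ p^5 / (p^5 − 1) = 1706768644476839297326853940371821133625/1645986201084174767898449645913882788864.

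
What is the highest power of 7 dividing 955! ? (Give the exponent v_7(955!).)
v_7(955!) = 157

Legendre's formula: v_p(n!) = Σ_{k ≥ 1} ⌊n / p^k⌋. For p = 7, n = 955, the terms are:
  ⌊955/7^1⌋ = ⌊955/7⌋ = 136
  ⌊955/7^2⌋ = ⌊955/49⌋ = 19
  ⌊955/7^3⌋ = ⌊955/343⌋ = 2
(the next term ⌊955/7^4⌋ = 0, terminating the sum). Summing: v_7(955!) = 136 + 19 + 2 = 157.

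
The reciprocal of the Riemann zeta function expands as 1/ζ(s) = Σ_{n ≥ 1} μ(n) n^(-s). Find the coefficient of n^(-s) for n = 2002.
μ(2002) = 1

Factor n = 2002 = 2 · 7 · 11 · 13. μ(n) = 0 if any exponent ≥ 2 (not squarefree); otherwise μ(n) = (−1)^{ω(n)} where ω(n) is the number of distinct prime factors. Applying: μ(2002) = 1.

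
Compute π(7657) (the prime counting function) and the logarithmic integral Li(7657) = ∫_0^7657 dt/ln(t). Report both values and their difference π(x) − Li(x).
π(7657) = 971;  Li(7657) ≈ 988.16;  π(x) − Li(x) ≈ -17.16.

Direct count of primes ≤ 7657 gives π(7657) = 971. Numerical evaluation of the logarithmic integral gives Li(7657) ≈ 988.16. The difference π(x) − Li(x) ≈ -17.16 is typically negative for small/moderate x (Li(x) overestimates), though Littlewood's theorem shows this sign changes infinitely often.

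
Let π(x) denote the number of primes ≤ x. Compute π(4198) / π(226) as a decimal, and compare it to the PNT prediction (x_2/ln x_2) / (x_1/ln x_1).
π(4198)/π(226) = 574/48 ≈ 11.9583;  PNT prediction ≈ 12.0694.

π(226) = 48 and π(4198) = 574, so π(4198)/π(226) ≈ 11.9583. The PNT-predicted ratio is (4198/ln(4198)) / (226/ln(226)) ≈ 12.0694. The two agree to within a few percent, as expected.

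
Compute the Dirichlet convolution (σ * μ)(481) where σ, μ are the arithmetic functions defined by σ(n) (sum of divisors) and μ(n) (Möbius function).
(σ * μ)(481) = 481

Divisors of 481: [1, 13, 37, 481]. For each d | 481:
  d = 1: σ(1) · μ(481/1) = 1 · 1 = 1
  d = 13: σ(13) · μ(481/13) = 14 · -1 = -14
  d = 37: σ(37) · μ(481/37) = 38 · -1 = -38
  d = 481: σ(481) · μ(481/481) = 532 · 1 = 532
Summing: (σ * μ)(481) = 1 + -14 + -38 + 532 = 481.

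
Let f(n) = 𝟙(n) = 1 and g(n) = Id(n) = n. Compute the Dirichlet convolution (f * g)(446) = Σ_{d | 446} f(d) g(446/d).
(𝟙 * Id)(446) = 672

Divisors of 446: [1, 2, 223, 446]. For each d | 446:
  d = 1: 𝟙(1) · Id(446/1) = 1 · 446 = 446
  d = 2: 𝟙(2) · Id(446/2) = 1 · 223 = 223
  d = 223: 𝟙(223) · Id(446/223) = 1 · 2 = 2
  d = 446: 𝟙(446) · Id(446/446) = 1 · 1 = 1
Summing: (𝟙 * Id)(446) = 446 + 223 + 2 + 1 = 672.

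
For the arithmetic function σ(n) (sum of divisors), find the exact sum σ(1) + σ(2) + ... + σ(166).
Σ_{n ≤ 166} σ(n) = 22707

Compute σ(n) for each 1 ≤ n ≤ 166: σ(1) = 1, σ(2) = 3, σ(3) = 4, σ(4) = 7, σ(5) = 6, σ(6) = 12, σ(7) = 8, σ(8) = 15, σ(9) = 13, σ(10) = 18, σ(11) = 12, σ(12) = 28, σ(13) = 14, σ(14) = 24, σ(15) = 24, σ(16) = 31, σ(17) = 18, σ(18) = 39, σ(19) = 20, σ(20) = 42, σ(21) = 32, σ(22) = 36, σ(23) = 24, σ(24) = 60, σ(25) = 31, σ(26) = 42, σ(27) = 40, σ(28) = 56, σ(29) = 30, σ(30) = 72, σ(31) = 32, σ(32) = 63, σ(33) = 48, σ(34) = 54, σ(35) = 48, σ(36) = 91, σ(37) = 38, σ(38) = 60, σ(39) = 56, σ(40) = 90, σ(41) = 42, σ(42) = 96, σ(43) = 44, σ(44) = 84, σ(45) = 78, σ(46) = 72, σ(47) = 48, σ(48) = 124, σ(49) = 57, σ(50) = 93, σ(51) = 72, σ(52) = 98, σ(53) = 54, σ(54) = 120, σ(55) = 72, σ(56) = 120, σ(57) = 80, σ(58) = 90, σ(59) = 60, σ(60) = 168, σ(61) = 62, σ(62) = 96, σ(63) = 104, σ(64) = 127, σ(65) = 84, σ(66) = 144, σ(67) = 68, σ(68) = 126, σ(69) = 96, σ(70) = 144, σ(71) = 72, σ(72) = 195, σ(73) = 74, σ(74) = 114, σ(75) = 124, σ(76) = 140, σ(77) = 96, σ(78) = 168, σ(79) = 80, σ(80) = 186, σ(81) = 121, σ(82) = 126, σ(83) = 84, σ(84) = 224, σ(85) = 108, σ(86) = 132, σ(87) = 120, σ(88) = 180, σ(89) = 90, σ(90) = 234, σ(91) = 112, σ(92) = 168, σ(93) = 128, σ(94) = 144, σ(95) = 120, σ(96) = 252, σ(97) = 98, σ(98) = 171, σ(99) = 156, σ(100) = 217, σ(101) = 102, σ(102) = 216, σ(103) = 104, σ(104) = 210, σ(105) = 192, σ(106) = 162, σ(107) = 108, σ(108) = 280, σ(109) = 110, σ(110) = 216, σ(111) = 152, σ(112) = 248, σ(113) = 114, σ(114) = 240, σ(115) = 144, σ(116) = 210, σ(117) = 182, σ(118) = 180, σ(119) = 144, σ(120) = 360, σ(121) = 133, σ(122) = 186, σ(123) = 168, σ(124) = 224, σ(125) = 156, σ(126) = 312, σ(127) = 128, σ(128) = 255, σ(129) = 176, σ(130) = 252, σ(131) = 132, σ(132) = 336, σ(133) = 160, σ(134) = 204, σ(135) = 240, σ(136) = 270, σ(137) = 138, σ(138) = 288, σ(139) = 140, σ(140) = 336, σ(141) = 192, σ(142) = 216, σ(143) = 168, σ(144) = 403, σ(145) = 180, σ(146) = 222, σ(147) = 228, σ(148) = 266, σ(149) = 150, σ(150) = 372, σ(151) = 152, σ(152) = 300, σ(153) = 234, σ(154) = 288, σ(155) = 192, σ(156) = 392, σ(157) = 158, σ(158) = 240, σ(159) = 216, σ(160) = 378, σ(161) = 192, σ(162) = 363, σ(163) = 164, σ(164) = 294, σ(165) = 288, σ(166) = 252. Summing all 166 values: 22707. (Average order: Σ_{n ≤ x} σ(n) ~ (π²/12) x². For x = 166, (π²/12)·166² ≈ 22663.90.)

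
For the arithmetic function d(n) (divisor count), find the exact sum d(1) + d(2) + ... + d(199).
Σ_{n ≤ 199} d(n) = 1086

Compute d(n) for each 1 ≤ n ≤ 199: d(1) = 1, d(2) = 2, d(3) = 2, d(4) = 3, d(5) = 2, d(6) = 4, d(7) = 2, d(8) = 4, d(9) = 3, d(10) = 4, d(11) = 2, d(12) = 6, d(13) = 2, d(14) = 4, d(15) = 4, d(16) = 5, d(17) = 2, d(18) = 6, d(19) = 2, d(20) = 6, d(21) = 4, d(22) = 4, d(23) = 2, d(24) = 8, d(25) = 3, d(26) = 4, d(27) = 4, d(28) = 6, d(29) = 2, d(30) = 8, d(31) = 2, d(32) = 6, d(33) = 4, d(34) = 4, d(35) = 4, d(36) = 9, d(37) = 2, d(38) = 4, d(39) = 4, d(40) = 8, d(41) = 2, d(42) = 8, d(43) = 2, d(44) = 6, d(45) = 6, d(46) = 4, d(47) = 2, d(48) = 10, d(49) = 3, d(50) = 6, d(51) = 4, d(52) = 6, d(53) = 2, d(54) = 8, d(55) = 4, d(56) = 8, d(57) = 4, d(58) = 4, d(59) = 2, d(60) = 12, d(61) = 2, d(62) = 4, d(63) = 6, d(64) = 7, d(65) = 4, d(66) = 8, d(67) = 2, d(68) = 6, d(69) = 4, d(70) = 8, d(71) = 2, d(72) = 12, d(73) = 2, d(74) = 4, d(75) = 6, d(76) = 6, d(77) = 4, d(78) = 8, d(79) = 2, d(80) = 10, d(81) = 5, d(82) = 4, d(83) = 2, d(84) = 12, d(85) = 4, d(86) = 4, d(87) = 4, d(88) = 8, d(89) = 2, d(90) = 12, d(91) = 4, d(92) = 6, d(93) = 4, d(94) = 4, d(95) = 4, d(96) = 12, d(97) = 2, d(98) = 6, d(99) = 6, d(100) = 9, d(101) = 2, d(102) = 8, d(103) = 2, d(104) = 8, d(105) = 8, d(106) = 4, d(107) = 2, d(108) = 12, d(109) = 2, d(110) = 8, d(111) = 4, d(112) = 10, d(113) = 2, d(114) = 8, d(115) = 4, d(116) = 6, d(117) = 6, d(118) = 4, d(119) = 4, d(120) = 16, d(121) = 3, d(122) = 4, d(123) = 4, d(124) = 6, d(125) = 4, d(126) = 12, d(127) = 2, d(128) = 8, d(129) = 4, d(130) = 8, d(131) = 2, d(132) = 12, d(133) = 4, d(134) = 4, d(135) = 8, d(136) = 8, d(137) = 2, d(138) = 8, d(139) = 2, d(140) = 12, d(141) = 4, d(142) = 4, d(143) = 4, d(144) = 15, d(145) = 4, d(146) = 4, d(147) = 6, d(148) = 6, d(149) = 2, d(150) = 12, d(151) = 2, d(152) = 8, d(153) = 6, d(154) = 8, d(155) = 4, d(156) = 12, d(157) = 2, d(158) = 4, d(159) = 4, d(160) = 12, d(161) = 4, d(162) = 10, d(163) = 2, d(164) = 6, d(165) = 8, d(166) = 4, d(167) = 2, d(168) = 16, d(169) = 3, d(170) = 8, d(171) = 6, d(172) = 6, d(173) = 2, d(174) = 8, d(175) = 6, d(176) = 10, d(177) = 4, d(178) = 4, d(179) = 2, d(180) = 18, d(181) = 2, d(182) = 8, d(183) = 4, d(184) = 8, d(185) = 4, d(186) = 8, d(187) = 4, d(188) = 6, d(189) = 8, d(190) = 8, d(191) = 2, d(192) = 14, d(193) = 2, d(194) = 4, d(195) = 8, d(196) = 9, d(197) = 2, d(198) = 12, d(199) = 2. Summing all 199 values: 1086. (Dirichlet's divisor formula: Σ_{n ≤ x} d(n) = x ln(x) + (2γ − 1) x + O(√x). For x = 199, the asymptotic estimate is ≈ 1084.10.)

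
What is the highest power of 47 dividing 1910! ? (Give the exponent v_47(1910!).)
v_47(1910!) = 40

Legendre's formula: v_p(n!) = Σ_{k ≥ 1} ⌊n / p^k⌋. For p = 47, n = 1910, the terms are:
  ⌊1910/47^1⌋ = ⌊1910/47⌋ = 40
(the next term ⌊1910/47^2⌋ = 0, terminating the sum). Summing: v_47(1910!) = 40 = 40.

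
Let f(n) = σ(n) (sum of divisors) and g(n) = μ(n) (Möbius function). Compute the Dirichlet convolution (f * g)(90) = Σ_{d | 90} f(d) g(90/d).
(σ * μ)(90) = 90

Divisors of 90: [1, 2, 3, 5, 6, 9, 10, 15, 18, 30, 45, 90]. For each d | 90:
  d = 1: σ(1) · μ(90/1) = 1 · 0 = 0
  d = 2: σ(2) · μ(90/2) = 3 · 0 = 0
  d = 3: σ(3) · μ(90/3) = 4 · -1 = -4
  d = 5: σ(5) · μ(90/5) = 6 · 0 = 0
  d = 6: σ(6) · μ(90/6) = 12 · 1 = 12
  d = 9: σ(9) · μ(90/9) = 13 · 1 = 13
  d = 10: σ(10) · μ(90/10) = 18 · 0 = 0
  d = 15: σ(15) · μ(90/15) = 24 · 1 = 24
  d = 18: σ(18) · μ(90/18) = 39 · -1 = -39
  d = 30: σ(30) · μ(90/30) = 72 · -1 = -72
  d = 45: σ(45) · μ(90/45) = 78 · -1 = -78
  d = 90: σ(90) · μ(90/90) = 234 · 1 = 234
Summing: (σ * μ)(90) = 0 + 0 + -4 + 0 + 12 + 13 + 0 + 24 + -39 + -72 + -78 + 234 = 90.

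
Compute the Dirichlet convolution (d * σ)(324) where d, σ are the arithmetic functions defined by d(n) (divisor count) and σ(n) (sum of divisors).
(d * σ)(324) = 4176

Divisors of 324: [1, 2, 3, 4, 6, 9, 12, 18, 27, 36, 54, 81, 108, 162, 324]. For each d | 324:
  d = 1: d(1) · σ(324/1) = 1 · 847 = 847
  d = 2: d(2) · σ(324/2) = 2 · 363 = 726
  d = 3: d(3) · σ(324/3) = 2 · 280 = 560
  d = 4: d(4) · σ(324/4) = 3 · 121 = 363
  d = 6: d(6) · σ(324/6) = 4 · 120 = 480
  d = 9: d(9) · σ(324/9) = 3 · 91 = 273
  d = 12: d(12) · σ(324/12) = 6 · 40 = 240
  d = 18: d(18) · σ(324/18) = 6 · 39 = 234
  d = 27: d(27) · σ(324/27) = 4 · 28 = 112
  d = 36: d(36) · σ(324/36) = 9 · 13 = 117
  d = 54: d(54) · σ(324/54) = 8 · 12 = 96
  d = 81: d(81) · σ(324/81) = 5 · 7 = 35
  d = 108: d(108) · σ(324/108) = 12 · 4 = 48
  d = 162: d(162) · σ(324/162) = 10 · 3 = 30
  d = 324: d(324) · σ(324/324) = 15 · 1 = 15
Summing: (d * σ)(324) = 847 + 726 + 560 + 363 + 480 + 273 + 240 + 234 + 112 + 117 + 96 + 35 + 48 + 30 + 15 = 4176.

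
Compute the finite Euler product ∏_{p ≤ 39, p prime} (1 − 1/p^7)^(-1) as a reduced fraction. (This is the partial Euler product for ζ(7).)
∏ = 390612576496222063474132638651406606464249171649995563732972174614898335928125/387378248056510136247638717957281013418108703654497719879651674737546587052032

The primes p ≤ 39 are [2, 3, 5, 7, 11, 13, 17, 19, 23, 29, 31, 37]. For each prime, (1 − 1/p^7)^(-1) = p^7 / (p^7 − 1). The product is (1 − 1/2^7)^(-1), (1 − 1/3^7)^(-1), (1 − 1/5^7)^(-1), (1 − 1/7^7)^(-1), (1 − 1/11^7)^(-1), (1 − 1/13^7)^(-1), (1 − 1/17^7)^(-1), (1 − 1/19^7)^(-1), (1 − 1/23^7)^(-1), (1 − 1/29^7)^(-1), (1 − 1/31^7)^(-1), (1 − 1/37^7)^(-1) = ∏ p^7 / (p^7 − 1) = 390612576496222063474132638651406606464249171649995563732972174614898335928125/387378248056510136247638717957281013418108703654497719879651674737546587052032.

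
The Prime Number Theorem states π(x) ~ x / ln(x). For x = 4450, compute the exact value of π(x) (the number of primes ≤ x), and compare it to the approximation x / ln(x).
π(4450) = 604;  x/ln(x) ≈ 529.72;  relative error ≈ 12.30%.

Directly count primes up to 4450: π(4450) = 604. The PNT approximation gives 4450/ln(4450) ≈ 4450/8.40066 ≈ 529.72. Relative error (π(x) − x/ln(x)) / π(x) ≈ 12.30%; the approximation is known to undercount slightly (Li(x) is a better estimate).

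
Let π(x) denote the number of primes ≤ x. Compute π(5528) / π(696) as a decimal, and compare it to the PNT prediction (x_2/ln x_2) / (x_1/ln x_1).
π(5528)/π(696) = 731/125 ≈ 5.8480;  PNT prediction ≈ 6.0326.

π(696) = 125 and π(5528) = 731, so π(5528)/π(696) ≈ 5.8480. The PNT-predicted ratio is (5528/ln(5528)) / (696/ln(696)) ≈ 6.0326. The two agree to within a few percent, as expected.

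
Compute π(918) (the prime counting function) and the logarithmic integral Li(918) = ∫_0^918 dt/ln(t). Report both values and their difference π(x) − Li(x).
π(918) = 156;  Li(918) ≈ 165.67;  π(x) − Li(x) ≈ -9.67.

Direct count of primes ≤ 918 gives π(918) = 156. Numerical evaluation of the logarithmic integral gives Li(918) ≈ 165.67. The difference π(x) − Li(x) ≈ -9.67 is typically negative for small/moderate x (Li(x) overestimates), though Littlewood's theorem shows this sign changes infinitely often.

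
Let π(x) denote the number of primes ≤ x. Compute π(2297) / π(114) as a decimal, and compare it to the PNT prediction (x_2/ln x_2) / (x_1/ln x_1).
π(2297)/π(114) = 342/30 ≈ 11.4000;  PNT prediction ≈ 12.3305.

π(114) = 30 and π(2297) = 342, so π(2297)/π(114) ≈ 11.4000. The PNT-predicted ratio is (2297/ln(2297)) / (114/ln(114)) ≈ 12.3305. The two agree to within a few percent, as expected.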